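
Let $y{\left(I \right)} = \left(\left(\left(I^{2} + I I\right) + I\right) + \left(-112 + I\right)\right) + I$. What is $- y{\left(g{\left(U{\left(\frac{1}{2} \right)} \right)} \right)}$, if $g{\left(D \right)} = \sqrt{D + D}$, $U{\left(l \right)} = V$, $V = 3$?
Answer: $100 - 3 \sqrt{6} \approx 92.651$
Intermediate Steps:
$U{\left(l \right)} = 3$
$g{\left(D \right)} = \sqrt{2} \sqrt{D}$ ($g{\left(D \right)} = \sqrt{2 D} = \sqrt{2} \sqrt{D}$)
$y{\left(I \right)} = -112 + 2 I^{2} + 3 I$ ($y{\left(I \right)} = \left(\left(\left(I^{2} + I^{2}\right) + I\right) + \left(-112 + I\right)\right) + I = \left(\left(2 I^{2} + I\right) + \left(-112 + I\right)\right) + I = \left(\left(I + 2 I^{2}\right) + \left(-112 + I\right)\right) + I = \left(-112 + 2 I + 2 I^{2}\right) + I = -112 + 2 I^{2} + 3 I$)
$- y{\left(g{\left(U{\left(\frac{1}{2} \right)} \right)} \right)} = - (-112 + 2 \left(\sqrt{2} \sqrt{3}\right)^{2} + 3 \sqrt{2} \sqrt{3}) = - (-112 + 2 \left(\sqrt{6}\right)^{2} + 3 \sqrt{6}) = - (-112 + 2 \cdot 6 + 3 \sqrt{6}) = - (-112 + 12 + 3 \sqrt{6}) = - (-100 + 3 \sqrt{6}) = 100 - 3 \sqrt{6}$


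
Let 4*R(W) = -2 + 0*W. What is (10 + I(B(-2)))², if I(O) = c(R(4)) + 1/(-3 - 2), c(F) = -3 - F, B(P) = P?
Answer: 5329/100 ≈ 53.290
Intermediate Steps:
R(W) = -½ (R(W) = (-2 + 0*W)/4 = (-2 + 0)/4 = (¼)*(-2) = -½)
I(O) = -27/10 (I(O) = (-3 - 1*(-½)) + 1/(-3 - 2) = (-3 + ½) + 1/(-5) = -5/2 - ⅕ = -27/10)
(10 + I(B(-2)))² = (10 - 27/10)² = (73/10)² = 5329/100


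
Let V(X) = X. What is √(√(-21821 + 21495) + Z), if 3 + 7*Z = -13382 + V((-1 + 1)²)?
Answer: √(-93695 + 49*I*√326)/7 ≈ 0.20645 + 43.729*I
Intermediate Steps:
Z = -13385/7 (Z = -3/7 + (-13382 + (-1 + 1)²)/7 = -3/7 + (-13382 + 0²)/7 = -3/7 + (-13382 + 0)/7 = -3/7 + (⅐)*(-13382) = -3/7 - 13382/7 = -13385/7 ≈ -1912.1)
√(√(-21821 + 21495) + Z) = √(√(-21821 + 21495) - 13385/7) = √(√(-326) - 13385/7) = √(I*√326 - 13385/7) = √(-13385/7 + I*√326)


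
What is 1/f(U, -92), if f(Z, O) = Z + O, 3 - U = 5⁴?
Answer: -1/714 ≈ -0.0014006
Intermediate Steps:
U = -622 (U = 3 - 1*5⁴ = 3 - 1*625 = 3 - 625 = -622)
f(Z, O) = O + Z
1/f(U, -92) = 1/(-92 - 622) = 1/(-714) = -1/714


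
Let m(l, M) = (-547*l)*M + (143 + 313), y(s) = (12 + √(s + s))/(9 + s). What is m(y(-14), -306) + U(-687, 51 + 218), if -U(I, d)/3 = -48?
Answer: -2005584/5 - 334764*I*√7/5 ≈ -4.0112e+5 - 1.7714e+5*I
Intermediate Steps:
U(I, d) = 144 (U(I, d) = -3*(-48) = 144)
y(s) = (12 + √2*√s)/(9 + s) (y(s) = (12 + √(2*s))/(9 + s) = (12 + √2*√s)/(9 + s))
m(l, M) = 456 - 547*M*l (m(l, M) = -547*M*l + 456 = 456 - 547*M*l)
m(y(-14), -306) + U(-687, 51 + 218) = (456 - 547*(-306)*(12 + √2*√(-14))/(9 - 14)) + 144 = (456 - 547*(-306)*(12 + √2*(I*√14))/(-5)) + 144 = (456 - 547*(-306)*(-(12 + 2*I*√7)/5)) + 144 = (456 - 547*(-306)*(-12/5 - 2*I*√7/5)) + 144 = (456 + (-2008584/5 - 334764*I*√7/5)) + 144 = (-2006304/5 - 334764*I*√7/5) + 144 = -2005584/5 - 334764*I*√7/5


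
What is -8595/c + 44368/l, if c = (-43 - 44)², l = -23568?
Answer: -3738808/1238793 ≈ -3.0181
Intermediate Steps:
c = 7569 (c = (-87)² = 7569)
-8595/c + 44368/l = -8595/7569 + 44368/(-23568) = -8595*1/7569 + 44368*(-1/23568) = -955/841 - 2773/1473 = -3738808/1238793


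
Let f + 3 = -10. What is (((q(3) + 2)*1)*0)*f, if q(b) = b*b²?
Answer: 0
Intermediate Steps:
f = -13 (f = -3 - 10 = -13)
q(b) = b³
(((q(3) + 2)*1)*0)*f = (((3³ + 2)*1)*0)*(-13) = (((27 + 2)*1)*0)*(-13) = ((29*1)*0)*(-13) = (29*0)*(-13) = 0*(-13) = 0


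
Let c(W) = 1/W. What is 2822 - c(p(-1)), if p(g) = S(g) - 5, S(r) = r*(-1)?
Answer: 11289/4 ≈ 2822.3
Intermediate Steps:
S(r) = -r
p(g) = -5 - g (p(g) = -g - 5 = -5 - g)
2822 - c(p(-1)) = 2822 - 1/(-5 - 1*(-1)) = 2822 - 1/(-5 + 1) = 2822 - 1/(-4) = 2822 - 1*(-1/4) = 2822 + 1/4 = 11289/4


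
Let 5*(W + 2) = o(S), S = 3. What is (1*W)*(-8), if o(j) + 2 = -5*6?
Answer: 336/5 ≈ 67.200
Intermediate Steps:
o(j) = -32 (o(j) = -2 - 5*6 = -2 - 30 = -32)
W = -42/5 (W = -2 + (1/5)*(-32) = -2 - 32/5 = -42/5 ≈ -8.4000)
(1*W)*(-8) = (1*(-42/5))*(-8) = -42/5*(-8) = 336/5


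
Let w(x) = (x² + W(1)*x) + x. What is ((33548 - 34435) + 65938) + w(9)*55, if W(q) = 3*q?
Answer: 71486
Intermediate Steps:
w(x) = x² + 4*x (w(x) = (x² + (3*1)*x) + x = (x² + 3*x) + x = x² + 4*x)
((33548 - 34435) + 65938) + w(9)*55 = ((33548 - 34435) + 65938) + (9*(4 + 9))*55 = (-887 + 65938) + (9*13)*55 = 65051 + 117*55 = 65051 + 6435 = 71486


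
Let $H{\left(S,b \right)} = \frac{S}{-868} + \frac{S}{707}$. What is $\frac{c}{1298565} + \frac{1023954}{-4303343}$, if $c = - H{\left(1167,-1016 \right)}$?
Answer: $- \frac{38856565826891381}{163301246801944020} \approx -0.23794$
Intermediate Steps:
$H{\left(S,b \right)} = \frac{23 S}{87668}$ ($H{\left(S,b \right)} = S \left(- \frac{1}{868}\right) + S \frac{1}{707} = - \frac{S}{868} + \frac{S}{707} = \frac{23 S}{87668}$)
$c = - \frac{26841}{87668}$ ($c = - \frac{23 \cdot 1167}{87668} = \left(-1\right) \frac{26841}{87668} = - \frac{26841}{87668} \approx -0.30617$)
$\frac{c}{1298565} + \frac{1023954}{-4303343} = - \frac{26841}{87668 \cdot 1298565} + \frac{1023954}{-4303343} = \left(- \frac{26841}{87668}\right) \frac{1}{1298565} + 1023954 \left(- \frac{1}{4303343}\right) = - \frac{8947}{37947532140} - \frac{1023954}{4303343} = - \frac{38856565826891381}{163301246801944020}$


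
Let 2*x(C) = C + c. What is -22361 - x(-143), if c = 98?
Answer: -44677/2 ≈ -22339.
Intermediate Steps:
x(C) = 49 + C/2 (x(C) = (C + 98)/2 = (98 + C)/2 = 49 + C/2)
-22361 - x(-143) = -22361 - (49 + (½)*(-143)) = -22361 - (49 - 143/2) = -22361 - 1*(-45/2) = -22361 + 45/2 = -44677/2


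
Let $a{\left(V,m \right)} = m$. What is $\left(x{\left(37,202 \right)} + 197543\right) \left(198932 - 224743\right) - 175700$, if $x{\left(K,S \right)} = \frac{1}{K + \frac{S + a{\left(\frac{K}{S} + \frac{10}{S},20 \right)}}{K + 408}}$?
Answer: $- \frac{85086324850046}{16687} \approx -5.099 \cdot 10^{9}$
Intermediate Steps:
$x{\left(K,S \right)} = \frac{1}{K + \frac{20 + S}{408 + K}}$ ($x{\left(K,S \right)} = \frac{1}{K + \frac{S + 20}{K + 408}} = \frac{1}{K + \frac{20 + S}{408 + K}}$)
$\left(x{\left(37,202 \right)} + 197543\right) \left(198932 - 224743\right) - 175700 = \left(\frac{408 + 37}{20 + 202 + 37^{2} + 408 \cdot 37} + 197543\right) \left(198932 - 224743\right) - 175700 = \left(\frac{1}{20 + 202 + 1369 + 15096} \cdot 445 + 197543\right) \left(-25811\right) - 175700 = \left(\frac{1}{16687} \cdot 445 + 197543\right) \left(-25811\right) - 175700 = \left(\frac{445}{16687} + 197543\right) \left(-25811\right) - 175700 = \frac{3296400486}{16687} \left(-25811\right) - 175700 = - \frac{85083392944146}{16687} - 175700 = - \frac{85086324850046}{16687}$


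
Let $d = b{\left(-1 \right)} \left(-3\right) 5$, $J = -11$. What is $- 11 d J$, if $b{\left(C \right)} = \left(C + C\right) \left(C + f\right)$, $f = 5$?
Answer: $14520$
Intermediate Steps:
$b{\left(C \right)} = 2 C \left(5 + C\right)$ ($b{\left(C \right)} = \left(C + C\right) \left(C + 5\right) = 2 C \left(5 + C\right)$)
$d = 120$ ($d = 2 \left(-1\right) \left(5 - 1\right) \left(-3\right) 5 = 2 \left(-1\right) 4 \left(-3\right) 5 = \left(-8\right) \left(-3\right) 5 = 24 \cdot 5 = 120$)
$- 11 d J = \left(-11\right) 120 \left(-11\right) = \left(-1320\right) \left(-11\right) = 14520$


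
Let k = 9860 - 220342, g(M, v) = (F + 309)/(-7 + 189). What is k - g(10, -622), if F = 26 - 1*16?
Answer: -38308043/182 ≈ -2.1048e+5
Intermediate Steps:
F = 10 (F = 26 - 16 = 10)
g(M, v) = 319/182 (g(M, v) = (10 + 309)/(-7 + 189) = 319/182)
k = -210482
k - g(10, -622) = -210482 - 1*319/182 = -210482 - 319/182 = -38308043/182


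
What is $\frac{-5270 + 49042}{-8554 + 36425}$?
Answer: $\frac{43772}{27871} \approx 1.5705$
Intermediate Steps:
$\frac{-5270 + 49042}{-8554 + 36425} = \frac{43772}{27871}$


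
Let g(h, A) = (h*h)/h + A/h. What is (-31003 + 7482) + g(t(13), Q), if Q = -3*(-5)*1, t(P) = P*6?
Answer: -609513/26 ≈ -23443.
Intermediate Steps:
t(P) = 6*P
Q = 15 (Q = 15*1 = 15)
g(h, A) = h + A/h (g(h, A) = h²/h + A/h = h + A/h)
(-31003 + 7482) + g(t(13), Q) = (-31003 + 7482) + (6*13 + 15/((6*13))) = -23521 + (78 + 15/78) = -23521 + (78 + 15*(1/78)) = -23521 + (78 + 5/26) = -23521 + 2033/26 = -609513/26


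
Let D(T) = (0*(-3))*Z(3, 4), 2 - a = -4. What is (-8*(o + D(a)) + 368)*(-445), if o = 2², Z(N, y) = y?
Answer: -149520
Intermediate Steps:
a = 6 (a = 2 - 1*(-4) = 2 + 4 = 6)
o = 4
D(T) = 0 (D(T) = (0*(-3))*4 = 0*4 = 0)
(-8*(o + D(a)) + 368)*(-445) = (-8*(4 + 0) + 368)*(-445) = (-8*4 + 368)*(-445) = (-32 + 368)*(-445) = 336*(-445) = -149520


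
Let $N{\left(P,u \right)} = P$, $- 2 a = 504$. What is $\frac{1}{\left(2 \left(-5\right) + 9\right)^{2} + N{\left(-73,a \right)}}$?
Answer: $- \frac{1}{72} \approx -0.013889$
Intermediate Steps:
$a = -252$ ($a = \left(- \frac{1}{2}\right) 504 = -252$)
$\frac{1}{\left(2 \left(-5\right) + 9\right)^{2} + N{\left(-73,a \right)}} = \frac{1}{\left(2 \left(-5\right) + 9\right)^{2} - 73} = \frac{1}{\left(-10 + 9\right)^{2} - 73} = \frac{1}{\left(-1\right)^{2} - 73} = \frac{1}{1 - 73} = \frac{1}{-72} = - \frac{1}{72}$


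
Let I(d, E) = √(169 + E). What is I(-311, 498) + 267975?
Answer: 267975 + √667 ≈ 2.6800e+5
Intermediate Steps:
I(-311, 498) + 267975 = √(169 + 498) + 267975 = √667 + 267975 = 267975 + √667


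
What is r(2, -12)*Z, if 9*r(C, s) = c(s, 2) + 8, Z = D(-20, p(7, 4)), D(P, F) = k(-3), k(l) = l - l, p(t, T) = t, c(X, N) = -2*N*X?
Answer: 0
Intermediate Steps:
c(X, N) = -2*N*X
k(l) = 0
D(P, F) = 0
Z = 0
r(C, s) = 8/9 - 4*s/9 (r(C, s) = (-2*2*s + 8)/9 = (-4*s + 8)/9 = (8 - 4*s)/9 = 8/9 - 4*s/9)
r(2, -12)*Z = (8/9 - 4/9*(-12))*0 = (8/9 + 16/3)*0 = (56/9)*0 = 0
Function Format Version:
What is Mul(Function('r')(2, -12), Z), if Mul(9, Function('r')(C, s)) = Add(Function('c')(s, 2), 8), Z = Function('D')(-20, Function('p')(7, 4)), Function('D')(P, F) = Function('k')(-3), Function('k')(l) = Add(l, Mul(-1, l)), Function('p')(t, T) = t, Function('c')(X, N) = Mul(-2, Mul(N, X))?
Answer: 0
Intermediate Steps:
Function('c')(X, N) = Mul(-2, N, X)
Function('k')(l) = 0
Function('D')(P, F) = 0
Z = 0
Function('r')(C, s) = Add(Rational(8, 9), Mul(Rational(-4, 9), s)) (Function('r')(C, s) = Mul(Rational(1, 9), Add(Mul(-2, 2, s), 8)) = Mul(Rational(1, 9), Add(Mul(-4, s), 8)) = Mul(Rational(1, 9), Add(8, Mul(-4, s))) = Add(Rational(8, 9), Mul(Rational(-4, 9), s)))
Mul(Function('r')(2, -12), Z) = Mul(Add(Rational(8, 9), Mul(Rational(-4, 9), -12)), 0) = Mul(Add(Rational(8, 9), Rational(16, 3)), 0) = Mul(Rational(56, 9), 0) = 0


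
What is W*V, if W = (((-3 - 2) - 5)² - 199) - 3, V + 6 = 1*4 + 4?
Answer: -204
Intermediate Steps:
V = 2 (V = -6 + (1*4 + 4) = -6 + (4 + 4) = -6 + 8 = 2)
W = -102 (W = ((-5 - 5)² - 199) - 3 = ((-10)² - 199) - 3 = (100 - 199) - 3 = -99 - 3 = -102)
W*V = -102*2 = -204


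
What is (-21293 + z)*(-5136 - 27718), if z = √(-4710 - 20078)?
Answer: 699560222 - 65708*I*√6197 ≈ 6.9956e+8 - 5.1726e+6*I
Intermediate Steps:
z = 2*I*√6197 (z = √(-24788) = 2*I*√6197 ≈ 157.44*I)
(-21293 + z)*(-5136 - 27718) = (-21293 + 2*I*√6197)*(-5136 - 27718) = (-21293 + 2*I*√6197)*(-32854) = 699560222 - 65708*I*√6197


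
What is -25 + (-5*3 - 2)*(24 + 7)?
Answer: -552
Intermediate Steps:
-25 + (-5*3 - 2)*(24 + 7) = -25 + (-15 - 2)*31 = -25 - 17*31 = -25 - 527 = -552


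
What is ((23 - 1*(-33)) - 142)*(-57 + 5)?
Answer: 4472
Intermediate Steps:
((23 - 1*(-33)) - 142)*(-57 + 5) = ((23 + 33) - 142)*(-52) = (56 - 142)*(-52) = -86*(-52) = 4472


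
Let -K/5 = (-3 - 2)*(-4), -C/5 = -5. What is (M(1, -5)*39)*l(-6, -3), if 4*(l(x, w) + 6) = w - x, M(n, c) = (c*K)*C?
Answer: -2559375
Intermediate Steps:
C = 25 (C = -5*(-5) = 25)
K = -100 (K = -5*(-3 - 2)*(-4) = -(-25)*(-4) = -5*20 = -100)
M(n, c) = -2500*c (M(n, c) = (c*(-100))*25 = -100*c*25 = -2500*c)
l(x, w) = -6 - x/4 + w/4 (l(x, w) = -6 + (w - x)/4 = -6 + (-x/4 + w/4) = -6 - x/4 + w/4)
(M(1, -5)*39)*l(-6, -3) = (-2500*(-5)*39)*(-6 - ¼*(-6) + (¼)*(-3)) = (12500*39)*(-6 + 3/2 - ¾) = 487500*(-21/4) = -2559375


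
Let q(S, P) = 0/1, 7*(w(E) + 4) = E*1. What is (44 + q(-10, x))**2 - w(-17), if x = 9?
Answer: 13597/7 ≈ 1942.4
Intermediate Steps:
w(E) = -4 + E/7 (w(E) = -4 + (E*1)/7 = -4 + E/7)
q(S, P) = 0 (q(S, P) = 0*1 = 0)
(44 + q(-10, x))**2 - w(-17) = (44 + 0)**2 - (-4 + (1/7)*(-17)) = 44**2 - (-4 - 17/7) = 1936 - 1*(-45/7) = 1936 + 45/7 = 13597/7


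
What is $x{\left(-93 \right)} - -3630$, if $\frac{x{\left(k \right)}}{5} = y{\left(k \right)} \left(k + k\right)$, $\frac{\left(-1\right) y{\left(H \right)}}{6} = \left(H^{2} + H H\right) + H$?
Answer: $96007530$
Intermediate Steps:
$y{\left(H \right)} = - 12 H^{2} - 6 H$ ($y{\left(H \right)} = - 6 \left(\left(H^{2} + H H\right) + H\right) = - 6 \left(\left(H^{2} + H^{2}\right) + H\right) = - 6 \left(2 H^{2} + H\right) = - 6 \left(H + 2 H^{2}\right) = - 12 H^{2} - 6 H$)
$x{\left(k \right)} = - 60 k^{2} \left(1 + 2 k\right)$ ($x{\left(k \right)} = 5 - 6 k \left(1 + 2 k\right) \left(k + k\right) = 5 - 6 k \left(1 + 2 k\right) 2 k = 5 \left(- 12 k^{2} \left(1 + 2 k\right)\right) = - 60 k^{2} \left(1 + 2 k\right)$)
$x{\left(-93 \right)} - -3630 = \left(-93\right)^{2} \left(-60 - -11160\right) - -3630 = 8649 \left(-60 + 11160\right) + 3630 = 8649 \cdot 11100 + 3630 = 96003900 + 3630 = 96007530$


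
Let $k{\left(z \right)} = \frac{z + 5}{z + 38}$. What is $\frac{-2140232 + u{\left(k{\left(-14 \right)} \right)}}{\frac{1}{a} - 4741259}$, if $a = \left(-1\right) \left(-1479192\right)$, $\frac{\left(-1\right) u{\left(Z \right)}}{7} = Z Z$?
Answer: $\frac{25326524068989}{56105859061816} \approx 0.45141$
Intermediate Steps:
$k{\left(z \right)} = \frac{5 + z}{38 + z}$
$u{\left(Z \right)} = - 7 Z^{2}$ ($u{\left(Z \right)} = - 7 Z Z = - 7 Z^{2}$)
$a = 1479192$
$\frac{-2140232 + u{\left(k{\left(-14 \right)} \right)}}{\frac{1}{a} - 4741259} = \frac{-2140232 - 7 \left(\frac{5 - 14}{38 - 14}\right)^{2}}{\frac{1}{1479192} - 4741259} = \frac{-2140232 - 7 \left(\frac{1}{24} \left(-9\right)\right)^{2}}{\frac{1}{1479192} - 4741259} = \frac{-2140232 - 7 \left(\frac{1}{24} \left(-9\right)\right)^{2}}{- \frac{7013232382727}{1479192}} = \left(-2140232 - 7 \left(- \frac{3}{8}\right)^{2}\right) \left(- \frac{1479192}{7013232382727}\right) = \left(-2140232 - \frac{63}{64}\right) \left(- \frac{1479192}{7013232382727}\right) = \left(- \frac{136974911}{64}\right) \left(- \frac{1479192}{7013232382727}\right) = \frac{25326524068989}{56105859061816}$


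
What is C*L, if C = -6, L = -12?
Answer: 72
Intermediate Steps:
C*L = -6*(-12) = 72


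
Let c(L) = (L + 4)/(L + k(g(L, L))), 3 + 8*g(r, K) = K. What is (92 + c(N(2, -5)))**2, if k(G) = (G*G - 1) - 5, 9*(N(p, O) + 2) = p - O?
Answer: 679483678864/80982001 ≈ 8390.5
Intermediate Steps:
g(r, K) = -3/8 + K/8
N(p, O) = -2 - O/9 + p/9 (N(p, O) = -2 + (p - O)/9 = -2 + (-O/9 + p/9) = -2 - O/9 + p/9)
k(G) = -6 + G**2 (k(G) = (G**2 - 1) - 5 = (-1 + G**2) - 5 = -6 + G**2)
c(L) = (4 + L)/(-6 + L + (-3/8 + L/8)**2) (c(L) = (L + 4)/(L + (-6 + (-3/8 + L/8)**2)) = (4 + L)/(-6 + L + (-3/8 + L/8)**2))
(92 + c(N(2, -5)))**2 = (92 + 64*(4 + (-2 - 1/9*(-5) + (1/9)*2))/(-375 + (-2 - 1/9*(-5) + (1/9)*2)**2 + 58*(-2 - 1/9*(-5) + (1/9)*2)))**2 = (92 + 64*(4 + (-2 + 5/9 + 2/9))/(-375 + (-2 + 5/9 + 2/9)**2 + 58*(-2 + 5/9 + 2/9)))**2 = (92 + 64*(4 - 11/9)/(-375 + (-11/9)**2 + 58*(-11/9)))**2 = (92 + 64*(25/9)/(-375 + 121/81 - 638/9))**2 = (92 + 64*(25/9)/(-35996/81))**2 = (92 + 64*(-81/35996)*(25/9))**2 = (92 - 3600/8999)**2 = (824308/8999)**2 = 679483678864/80982001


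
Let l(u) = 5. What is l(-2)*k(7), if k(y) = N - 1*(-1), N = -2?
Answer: -5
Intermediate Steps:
k(y) = -1 (k(y) = -2 - 1*(-1) = -2 + 1 = -1)
l(-2)*k(7) = 5*(-1) = -5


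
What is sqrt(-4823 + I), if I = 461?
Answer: I*sqrt(4362) ≈ 66.045*I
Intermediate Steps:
sqrt(-4823 + I) = sqrt(-4823 + 461) = sqrt(-4362) = I*sqrt(4362)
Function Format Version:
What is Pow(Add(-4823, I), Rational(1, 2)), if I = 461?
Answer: Mul(I, Pow(4362, Rational(1, 2))) ≈ Mul(66.045, I)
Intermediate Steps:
Pow(Add(-4823, I), Rational(1, 2)) = Pow(Add(-4823, 461), Rational(1, 2)) = Pow(-4362, Rational(1, 2)) = Mul(I, Pow(4362, Rational(1, 2)))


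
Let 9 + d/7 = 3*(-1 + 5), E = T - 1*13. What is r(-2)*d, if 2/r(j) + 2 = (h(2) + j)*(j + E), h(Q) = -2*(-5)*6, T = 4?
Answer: -21/320 ≈ -0.065625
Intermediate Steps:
h(Q) = 60 (h(Q) = 10*6 = 60)
E = -9 (E = 4 - 1*13 = 4 - 13 = -9)
d = 21 (d = -63 + 7*(3*(-1 + 5)) = -63 + 7*(3*4) = -63 + 7*12 = -63 + 84 = 21)
r(j) = 2/(-2 + (-9 + j)*(60 + j)) (r(j) = 2/(-2 + (60 + j)*(j - 9)) = 2/(-2 + (60 + j)*(-9 + j)) = 2/(-2 + (-9 + j)*(60 + j)))
r(-2)*d = (2/(-542 + (-2)² + 51*(-2)))*21 = (2/(-542 + 4 - 102))*21 = (2/(-640))*21 = (2*(-1/640))*21 = -1/320*21 = -21/320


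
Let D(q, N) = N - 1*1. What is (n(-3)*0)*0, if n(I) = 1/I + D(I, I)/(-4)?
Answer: 0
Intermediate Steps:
D(q, N) = -1 + N (D(q, N) = N - 1 = -1 + N)
n(I) = ¼ + 1/I - I/4 (n(I) = 1/I + (-1 + I)/(-4) = 1/I + (-1 + I)*(-¼) = 1/I + (¼ - I/4) = ¼ + 1/I - I/4)
(n(-3)*0)*0 = (((¼)*(4 - 3*(1 - 1*(-3)))/(-3))*0)*0 = (((¼)*(-⅓)*(4 - 3*(1 + 3)))*0)*0 = (((¼)*(-⅓)*(4 - 3*4))*0)*0 = (((¼)*(-⅓)*(4 - 12))*0)*0 = (((¼)*(-⅓)*(-8))*0)*0 = ((⅔)*0)*0 = 0*0 = 0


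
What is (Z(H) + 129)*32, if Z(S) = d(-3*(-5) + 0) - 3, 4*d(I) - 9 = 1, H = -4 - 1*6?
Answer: 4112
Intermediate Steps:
H = -10 (H = -4 - 6 = -10)
d(I) = 5/2 (d(I) = 9/4 + (¼)*1 = 9/4 + ¼ = 5/2)
Z(S) = -½ (Z(S) = 5/2 - 3 = -½)
(Z(H) + 129)*32 = (-½ + 129)*32 = (257/2)*32 = 4112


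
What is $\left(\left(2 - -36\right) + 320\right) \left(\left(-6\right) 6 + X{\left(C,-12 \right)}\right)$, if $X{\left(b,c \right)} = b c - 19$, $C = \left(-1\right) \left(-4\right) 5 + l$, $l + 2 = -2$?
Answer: $-88426$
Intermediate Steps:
$l = -4$ ($l = -2 - 2 = -4$)
$C = 16$ ($C = \left(-1\right) \left(-4\right) 5 - 4 = 4 \cdot 5 - 4 = 20 - 4 = 16$)
$X{\left(b,c \right)} = -19 + b c$
$\left(\left(2 - -36\right) + 320\right) \left(\left(-6\right) 6 + X{\left(C,-12 \right)}\right) = \left(\left(2 - -36\right) + 320\right) \left(\left(-6\right) 6 + \left(-19 + 16 \left(-12\right)\right)\right) = \left(\left(2 + 36\right) + 320\right) \left(-36 - 211\right) = \left(38 + 320\right) \left(-36 - 211\right) = 358 \left(-247\right) = -88426$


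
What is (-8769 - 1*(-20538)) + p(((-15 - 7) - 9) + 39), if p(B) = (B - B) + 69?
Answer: 11838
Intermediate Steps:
p(B) = 69 (p(B) = 0 + 69 = 69)
(-8769 - 1*(-20538)) + p(((-15 - 7) - 9) + 39) = (-8769 - 1*(-20538)) + 69 = (-8769 + 20538) + 69 = 11769 + 69 = 11838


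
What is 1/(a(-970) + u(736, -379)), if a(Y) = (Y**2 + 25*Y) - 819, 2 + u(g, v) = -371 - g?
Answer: 1/914722 ≈ 1.0932e-6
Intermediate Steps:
u(g, v) = -373 - g (u(g, v) = -2 + (-371 - g) = -373 - g)
a(Y) = -819 + Y**2 + 25*Y
1/(a(-970) + u(736, -379)) = 1/((-819 + (-970)**2 + 25*(-970)) + (-373 - 1*736)) = 1/((-819 + 940900 - 24250) + (-373 - 736)) = 1/(915831 - 1109) = 1/914722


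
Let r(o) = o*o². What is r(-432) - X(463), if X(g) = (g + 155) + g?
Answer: -80622649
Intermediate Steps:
r(o) = o³
X(g) = 155 + 2*g (X(g) = (155 + g) + g = 155 + 2*g)
r(-432) - X(463) = (-432)³ - (155 + 2*463) = -80621568 - (155 + 926) = -80621568 - 1*1081 = -80621568 - 1081 = -80622649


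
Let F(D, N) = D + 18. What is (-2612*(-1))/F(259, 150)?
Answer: 2612/277 ≈ 9.4296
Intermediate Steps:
F(D, N) = 18 + D
(-2612*(-1))/F(259, 150) = (-2612*(-1))/(18 + 259) = 2612/277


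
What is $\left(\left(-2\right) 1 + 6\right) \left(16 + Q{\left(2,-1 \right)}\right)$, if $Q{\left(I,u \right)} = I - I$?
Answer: $64$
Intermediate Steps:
$Q{\left(I,u \right)} = 0$
$\left(\left(-2\right) 1 + 6\right) \left(16 + Q{\left(2,-1 \right)}\right) = \left(\left(-2\right) 1 + 6\right) \left(16 + 0\right) = \left(-2 + 6\right) 16 = 4 \cdot 16 = 64$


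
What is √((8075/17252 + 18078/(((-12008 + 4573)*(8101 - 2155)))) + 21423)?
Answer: √239723565505718119495995/3345110590 ≈ 146.37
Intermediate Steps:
√((8075/17252 + 18078/(((-12008 + 4573)*(8101 - 2155)))) + 21423) = √((8075*(1/17252) + 18078/((-7435*5946))) + 21423) = √((425/908 + 18078/(-44208510)) + 21423) = √((425/908 + 18078*(-1/44208510)) + 21423) = √((425/908 - 3013/7368085) + 21423) = √(3128700321/6690221180 + 21423) = √(143327737039461/6690221180) = √239723565505718119495995/3345110590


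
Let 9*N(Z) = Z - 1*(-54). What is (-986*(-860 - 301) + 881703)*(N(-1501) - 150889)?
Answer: -306094671128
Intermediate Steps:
N(Z) = 6 + Z/9 (N(Z) = (Z - 1*(-54))/9 = (Z + 54)/9 = (54 + Z)/9 = 6 + Z/9)
(-986*(-860 - 301) + 881703)*(N(-1501) - 150889) = (-986*(-860 - 301) + 881703)*((6 + (1/9)*(-1501)) - 150889) = (-986*(-1161) + 881703)*((6 - 1501/9) - 150889) = (1144746 + 881703)*(-1447/9 - 150889) = 2026449*(-1359448/9) = -306094671128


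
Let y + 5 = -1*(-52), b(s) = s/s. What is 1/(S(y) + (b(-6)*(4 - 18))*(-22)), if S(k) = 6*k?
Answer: 1/590 ≈ 0.0016949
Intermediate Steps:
b(s) = 1
y = 47 (y = -5 - 1*(-52) = -5 + 52 = 47)
1/(S(y) + (b(-6)*(4 - 18))*(-22)) = 1/(6*47 + (1*(4 - 18))*(-22)) = 1/(282 + (1*(-14))*(-22)) = 1/(282 - 14*(-22)) = 1/(282 + 308) = 1/590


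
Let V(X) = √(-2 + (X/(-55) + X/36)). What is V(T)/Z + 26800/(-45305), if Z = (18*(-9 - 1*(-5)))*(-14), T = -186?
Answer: -5360/9061 + I*√412170/332640 ≈ -0.59155 + 0.00193*I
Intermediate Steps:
V(X) = √(-2 + 19*X/1980) (V(X) = √(-2 + (X*(-1/55) + X*(1/36))) = √(-2 + (-X/55 + X/36)) = √(-2 + 19*X/1980))
Z = 1008 (Z = (18*(-9 + 5))*(-14) = (18*(-4))*(-14) = -72*(-14) = 1008)
V(T)/Z + 26800/(-45305) = (√(-217800 + 1045*(-186))/330)/1008 + 26800/(-45305) = (√(-217800 - 194370)/330)*(1/1008) + 26800*(-1/45305) = (√(-412170)/330)*(1/1008) - 5360/9061 = ((I*√412170)/330)*(1/1008) - 5360/9061 = (I*√412170/330)*(1/1008) - 5360/9061 = I*√412170/332640 - 5360/9061 = -5360/9061 + I*√412170/332640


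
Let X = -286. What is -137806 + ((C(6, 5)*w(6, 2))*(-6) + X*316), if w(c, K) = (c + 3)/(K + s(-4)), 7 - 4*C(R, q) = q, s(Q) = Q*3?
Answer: -2281793/10 ≈ -2.2818e+5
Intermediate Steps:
s(Q) = 3*Q
C(R, q) = 7/4 - q/4
w(c, K) = (3 + c)/(-12 + K) (w(c, K) = (c + 3)/(K + 3*(-4)) = (3 + c)/(K - 12) = (3 + c)/(-12 + K))
-137806 + ((C(6, 5)*w(6, 2))*(-6) + X*316) = -137806 + (((7/4 - 1/4*5)*((3 + 6)/(-12 + 2)))*(-6) - 286*316) = -137806 + (((7/4 - 5/4)*(9/(-10)))*(-6) - 90376) = -137806 + (((-1/10*9)/2)*(-6) - 90376) = -137806 + (((1/2)*(-9/10))*(-6) - 90376) = -137806 + (-9/20*(-6) - 90376) = -137806 + (27/10 - 90376) = -137806 - 903733/10 = -2281793/10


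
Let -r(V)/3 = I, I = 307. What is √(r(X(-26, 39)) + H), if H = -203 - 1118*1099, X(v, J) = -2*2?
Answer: I*√1229806 ≈ 1109.0*I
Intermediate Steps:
X(v, J) = -4
r(V) = -921 (r(V) = -3*307 = -921)
H = -1228885 (H = -203 - 1228682 = -1228885)
√(r(X(-26, 39)) + H) = √(-921 - 1228885) = √(-1229806) = I*√1229806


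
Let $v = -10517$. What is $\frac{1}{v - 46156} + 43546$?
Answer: $\frac{2467882457}{56673} \approx 43546.0$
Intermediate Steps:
$\frac{1}{v - 46156} + 43546 = \frac{1}{-10517 - 46156} + 43546 = \frac{1}{-56673} + 43546 = - \frac{1}{56673} + 43546 = \frac{2467882457}{56673}$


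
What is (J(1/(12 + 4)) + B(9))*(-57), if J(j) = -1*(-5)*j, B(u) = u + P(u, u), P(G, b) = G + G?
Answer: -24909/16 ≈ -1556.8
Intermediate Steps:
P(G, b) = 2*G
B(u) = 3*u (B(u) = u + 2*u = 3*u)
J(j) = 5*j (J(j) = -(-5)*j = 5*j)
(J(1/(12 + 4)) + B(9))*(-57) = (5/(12 + 4) + 3*9)*(-57) = (5/16 + 27)*(-57) = (437/16)*(-57) = -24909/16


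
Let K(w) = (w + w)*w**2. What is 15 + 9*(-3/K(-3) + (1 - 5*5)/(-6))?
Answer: 103/2 ≈ 51.500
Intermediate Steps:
K(w) = 2*w**3 (K(w) = (2*w)*w**2 = 2*w**3)
15 + 9*(-3/K(-3) + (1 - 5*5)/(-6)) = 15 + 9*(-3/(2*(-3)**3) + (1 - 5*5)/(-6)) = 15 + 9*(-3/(2*(-27)) + (1 - 25)*(-1/6)) = 15 + 9*(-3/(-54) - 24*(-1/6)) = 15 + 9*(-3*(-1/54) + 4) = 15 + 9*(1/18 + 4) = 15 + 9*(73/18) = 15 + 73/2 = 103/2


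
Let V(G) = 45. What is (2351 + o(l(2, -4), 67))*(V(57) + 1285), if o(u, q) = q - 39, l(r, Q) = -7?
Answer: 3164070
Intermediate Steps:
o(u, q) = -39 + q
(2351 + o(l(2, -4), 67))*(V(57) + 1285) = (2351 + (-39 + 67))*(45 + 1285) = (2351 + 28)*1330 = 2379*1330 = 3164070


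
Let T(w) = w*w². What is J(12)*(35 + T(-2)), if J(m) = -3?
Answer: -81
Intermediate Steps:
T(w) = w³
J(12)*(35 + T(-2)) = -3*(35 + (-2)³) = -3*(35 - 8) = -3*27 = -81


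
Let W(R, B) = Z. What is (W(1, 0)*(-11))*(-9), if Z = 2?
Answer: 198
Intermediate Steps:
W(R, B) = 2
(W(1, 0)*(-11))*(-9) = (2*(-11))*(-9) = -22*(-9) = 198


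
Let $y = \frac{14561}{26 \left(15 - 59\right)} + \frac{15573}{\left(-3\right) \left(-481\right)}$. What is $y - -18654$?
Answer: $\frac{789504563}{42328} \approx 18652.0$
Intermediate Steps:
$y = - \frac{81949}{42328}$ ($y = \frac{14561}{26 \left(-44\right)} + \frac{15573}{1443} = \frac{14561}{-1144} + 15573 \cdot \frac{1}{1443} = 14561 \left(- \frac{1}{1144}\right) + \frac{5191}{481} = - \frac{14561}{1144} + \frac{5191}{481} = - \frac{81949}{42328} \approx -1.936$)
$y - -18654 = - \frac{81949}{42328} - -18654 = - \frac{81949}{42328} + 18654 = \frac{789504563}{42328}$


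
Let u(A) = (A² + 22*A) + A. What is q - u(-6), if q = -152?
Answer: -50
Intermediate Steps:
u(A) = A² + 23*A
q - u(-6) = -152 - (-6)*(23 - 6) = -152 - (-6)*17 = -152 - 1*(-102) = -152 + 102 = -50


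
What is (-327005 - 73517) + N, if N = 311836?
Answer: -88686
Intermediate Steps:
(-327005 - 73517) + N = (-327005 - 73517) + 311836 = -400522 + 311836 = -88686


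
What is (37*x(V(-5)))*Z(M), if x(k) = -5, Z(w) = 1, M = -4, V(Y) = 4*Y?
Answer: -185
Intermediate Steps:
(37*x(V(-5)))*Z(M) = (37*(-5))*1 = -185*1 = -185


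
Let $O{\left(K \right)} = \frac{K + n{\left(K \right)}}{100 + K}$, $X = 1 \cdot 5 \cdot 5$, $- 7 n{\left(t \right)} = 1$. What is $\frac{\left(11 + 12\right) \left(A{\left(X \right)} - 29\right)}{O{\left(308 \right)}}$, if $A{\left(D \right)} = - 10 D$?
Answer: $- \frac{18326952}{2155} \approx -8504.4$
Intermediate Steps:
$n{\left(t \right)} = - \frac{1}{7}$ ($n{\left(t \right)} = \left(- \frac{1}{7}\right) 1 = - \frac{1}{7}$)
$X = 25$ ($X = 5 \cdot 5 = 25$)
$O{\left(K \right)} = \frac{- \frac{1}{7} + K}{100 + K}$ ($O{\left(K \right)} = \frac{K - \frac{1}{7}}{100 + K} = \frac{- \frac{1}{7} + K}{100 + K}$)
$\frac{\left(11 + 12\right) \left(A{\left(X \right)} - 29\right)}{O{\left(308 \right)}} = \frac{\left(11 + 12\right) \left(\left(-10\right) 25 - 29\right)}{\frac{1}{100 + 308} \left(- \frac{1}{7} + 308\right)} = \frac{23 \left(-250 - 29\right)}{\frac{1}{408} \cdot \frac{2155}{7}} = \frac{23 \left(-279\right)}{\frac{1}{408} \cdot \frac{2155}{7}} = - \frac{6417}{\frac{2155}{2856}} = \left(-6417\right) \frac{2856}{2155} = - \frac{18326952}{2155}$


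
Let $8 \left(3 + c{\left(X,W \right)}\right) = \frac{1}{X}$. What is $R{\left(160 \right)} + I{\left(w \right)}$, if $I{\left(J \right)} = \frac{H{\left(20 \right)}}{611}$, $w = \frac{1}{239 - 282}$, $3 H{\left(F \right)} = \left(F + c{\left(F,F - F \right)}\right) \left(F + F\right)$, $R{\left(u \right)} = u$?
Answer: $\frac{391947}{2444} \approx 160.37$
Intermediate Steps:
$c{\left(X,W \right)} = -3 + \frac{1}{8 X}$
$H{\left(F \right)} = \frac{2 F \left(-3 + F + \frac{1}{8 F}\right)}{3}$ ($H{\left(F \right)} = \frac{\left(F - \left(3 - \frac{1}{8 F}\right)\right) \left(F + F\right)}{3} = \frac{\left(-3 + F + \frac{1}{8 F}\right) 2 F}{3} = \frac{2 F \left(-3 + F + \frac{1}{8 F}\right)}{3}$)
$w = - \frac{1}{43}$ ($w = \frac{1}{-43} = - \frac{1}{43} \approx -0.023256$)
$I{\left(J \right)} = \frac{907}{2444}$ ($I{\left(J \right)} = \frac{\frac{1}{12} + \frac{2}{3} \cdot 20 \left(-3 + 20\right)}{611} = \left(\frac{1}{12} + \frac{2}{3} \cdot 20 \cdot 17\right) \frac{1}{611} = \left(\frac{1}{12} + \frac{680}{3}\right) \frac{1}{611} = \frac{907}{4} \cdot \frac{1}{611} = \frac{907}{2444}$)
$R{\left(160 \right)} + I{\left(w \right)} = 160 + \frac{907}{2444} = \frac{391947}{2444}$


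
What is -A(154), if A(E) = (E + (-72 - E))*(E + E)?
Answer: 22176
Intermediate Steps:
A(E) = -144*E
-A(154) = -(-144)*154 = -1*(-22176) = 22176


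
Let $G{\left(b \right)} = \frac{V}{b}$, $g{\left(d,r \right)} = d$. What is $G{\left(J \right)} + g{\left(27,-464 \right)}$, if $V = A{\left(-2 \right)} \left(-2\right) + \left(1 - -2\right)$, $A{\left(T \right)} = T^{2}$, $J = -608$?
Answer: $\frac{16421}{608} \approx 27.008$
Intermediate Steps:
$V = -5$ ($V = \left(-2\right)^{2} \left(-2\right) + \left(1 - -2\right) = 4 \left(-2\right) + \left(1 + 2\right) = -8 + 3 = -5$)
$G{\left(b \right)} = - \frac{5}{b}$
$G{\left(J \right)} + g{\left(27,-464 \right)} = - \frac{5}{-608} + 27 = \left(-5\right) \left(- \frac{1}{608}\right) + 27 = \frac{5}{608} + 27 = \frac{16421}{608}$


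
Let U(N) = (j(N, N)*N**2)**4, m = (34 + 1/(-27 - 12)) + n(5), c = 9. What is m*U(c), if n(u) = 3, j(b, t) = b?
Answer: 135754463868534/13 ≈ 1.0443e+13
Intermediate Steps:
m = 1442/39 (m = (34 + 1/(-27 - 12)) + 3 = (34 + 1/(-39)) + 3 = (34 - 1/39) + 3 = 1325/39 + 3 = 1442/39 ≈ 36.974)
U(N) = N**12 (U(N) = (N*N**2)**4 = (N**3)**4 = N**12)
m*U(c) = (1442/39)*9**12 = (1442/39)*282429536481 = 135754463868534/13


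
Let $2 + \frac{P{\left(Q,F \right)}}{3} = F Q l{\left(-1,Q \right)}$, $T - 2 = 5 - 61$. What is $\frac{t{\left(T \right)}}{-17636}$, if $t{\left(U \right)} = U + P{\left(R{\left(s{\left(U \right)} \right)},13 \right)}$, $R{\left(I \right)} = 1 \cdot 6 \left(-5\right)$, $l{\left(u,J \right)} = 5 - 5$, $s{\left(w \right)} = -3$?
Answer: $\frac{15}{4409} \approx 0.0034021$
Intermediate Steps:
$l{\left(u,J \right)} = 0$ ($l{\left(u,J \right)} = 5 - 5 = 0$)
$T = -54$ ($T = 2 + \left(5 - 61\right) = 2 - 56 = -54$)
$R{\left(I \right)} = -30$ ($R{\left(I \right)} = 6 \left(-5\right) = -30$)
$P{\left(Q,F \right)} = -6$ ($P{\left(Q,F \right)} = -6 + 3 F Q 0 = -6 + 3 \cdot 0 = -6 + 0 = -6$)
$t{\left(U \right)} = -6 + U$ ($t{\left(U \right)} = U - 6 = -6 + U$)
$\frac{t{\left(T \right)}}{-17636} = \frac{-6 - 54}{-17636} = \left(-60\right) \left(- \frac{1}{17636}\right) = \frac{15}{4409}$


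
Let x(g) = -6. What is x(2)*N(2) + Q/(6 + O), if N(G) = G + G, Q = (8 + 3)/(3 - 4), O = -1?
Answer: -131/5 ≈ -26.200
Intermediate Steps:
Q = -11 (Q = 11/(-1) = 11*(-1) = -11)
N(G) = 2*G
x(2)*N(2) + Q/(6 + O) = -12*2 - 11/(6 - 1) = -6*4 - 11/5 = -24 + (1/5)*(-11) = -24 - 11/5 = -131/5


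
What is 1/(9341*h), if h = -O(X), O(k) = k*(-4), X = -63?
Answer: -1/2353932 ≈ -4.2482e-7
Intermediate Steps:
O(k) = -4*k
h = -252 (h = -(-4)*(-63) = -1*252 = -252)
1/(9341*h) = 1/(9341*(-252)) = (1/9341)*(-1/252) = -1/2353932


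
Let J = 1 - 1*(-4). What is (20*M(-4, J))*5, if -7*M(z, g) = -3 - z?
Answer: -100/7 ≈ -14.286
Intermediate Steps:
J = 5 (J = 1 + 4 = 5)
M(z, g) = 3/7 + z/7 (M(z, g) = -(-3 - z)/7 = 3/7 + z/7)
(20*M(-4, J))*5 = (20*(3/7 + (⅐)*(-4)))*5 = (20*(3/7 - 4/7))*5 = (20*(-⅐))*5 = -20/7*5 = -100/7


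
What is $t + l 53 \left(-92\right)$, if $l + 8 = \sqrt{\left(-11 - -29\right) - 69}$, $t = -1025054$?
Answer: $-986046 - 4876 i \sqrt{51} \approx -9.8605 \cdot 10^{5} - 34822.0 i$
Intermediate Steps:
$l = -8 + i \sqrt{51}$ ($l = -8 + \sqrt{\left(-11 - -29\right) - 69} = -8 + \sqrt{\left(-11 + 29\right) - 69} = -8 + \sqrt{18 - 69} = -8 + \sqrt{-51} = -8 + i \sqrt{51} \approx -8.0 + 7.1414 i$)
$t + l 53 \left(-92\right) = -1025054 + \left(-8 + i \sqrt{51}\right) 53 \left(-92\right) = -1025054 + \left(-424 + 53 i \sqrt{51}\right) \left(-92\right) = -1025054 + \left(39008 - 4876 i \sqrt{51}\right) = -986046 - 4876 i \sqrt{51}$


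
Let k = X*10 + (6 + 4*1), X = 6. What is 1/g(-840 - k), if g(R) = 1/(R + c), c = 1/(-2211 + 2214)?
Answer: -2729/3 ≈ -909.67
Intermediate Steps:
k = 70 (k = 6*10 + (6 + 4*1) = 60 + (6 + 4) = 60 + 10 = 70)
c = ⅓ (c = 1/3 = ⅓ ≈ 0.33333)
g(R) = 1/(⅓ + R) (g(R) = 1/(R + ⅓) = 1/(⅓ + R))
1/g(-840 - k) = 1/(3/(1 + 3*(-840 - 1*70))) = 1/(3/(1 + 3*(-840 - 70))) = 1/(3/(1 + 3*(-910))) = 1/(3/(1 - 2730)) = 1/(3/(-2729)) = 1/(3*(-1/2729)) = 1/(-3/2729) = -2729/3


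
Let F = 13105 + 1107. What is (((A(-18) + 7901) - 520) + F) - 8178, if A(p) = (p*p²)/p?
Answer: 13739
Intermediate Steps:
A(p) = p² (A(p) = p³/p = p²)
F = 14212
(((A(-18) + 7901) - 520) + F) - 8178 = ((((-18)² + 7901) - 520) + 14212) - 8178 = (((324 + 7901) - 520) + 14212) - 8178 = ((8225 - 520) + 14212) - 8178 = (7705 + 14212) - 8178 = 21917 - 8178 = 13739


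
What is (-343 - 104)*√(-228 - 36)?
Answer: -894*I*√66 ≈ -7262.9*I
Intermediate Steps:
(-343 - 104)*√(-228 - 36) = -894*I*√66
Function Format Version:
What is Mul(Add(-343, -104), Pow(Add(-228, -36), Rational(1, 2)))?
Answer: Mul(-894, I, Pow(66, Rational(1, 2))) ≈ Mul(-7262.9, I)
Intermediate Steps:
Mul(Add(-343, -104), Pow(Add(-228, -36), Rational(1, 2))) = Mul(-447, Pow(-264, Rational(1, 2))) = Mul(-447, Mul(2, I, Pow(66, Rational(1, 2)))) = Mul(-894, I, Pow(66, Rational(1, 2)))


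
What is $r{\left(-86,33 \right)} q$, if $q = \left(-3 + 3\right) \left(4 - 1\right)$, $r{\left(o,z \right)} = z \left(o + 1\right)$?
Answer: $0$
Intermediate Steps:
$r{\left(o,z \right)} = z \left(1 + o\right)$
$q = 0$ ($q = 0 \cdot 3 = 0$)
$r{\left(-86,33 \right)} q = 33 \left(1 - 86\right) 0 = 33 \left(-85\right) 0 = \left(-2805\right) 0 = 0$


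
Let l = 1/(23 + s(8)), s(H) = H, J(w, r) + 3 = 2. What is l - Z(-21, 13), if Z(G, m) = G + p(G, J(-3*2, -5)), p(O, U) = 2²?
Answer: 528/31 ≈ 17.032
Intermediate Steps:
J(w, r) = -1 (J(w, r) = -3 + 2 = -1)
p(O, U) = 4
l = 1/31 (l = 1/(23 + 8) = 1/31 ≈ 0.032258)
Z(G, m) = 4 + G (Z(G, m) = G + 4 = 4 + G)
l - Z(-21, 13) = 1/31 - (4 - 21) = 1/31 - 1*(-17) = 1/31 + 17 = 528/31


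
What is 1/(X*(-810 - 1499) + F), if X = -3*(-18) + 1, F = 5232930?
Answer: 1/5105935 ≈ 1.9585e-7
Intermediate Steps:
X = 55 (X = 54 + 1 = 55)
1/(X*(-810 - 1499) + F) = 1/(55*(-810 - 1499) + 5232930) = 1/(55*(-2309) + 5232930) = 1/(-126995 + 5232930) = 1/5105935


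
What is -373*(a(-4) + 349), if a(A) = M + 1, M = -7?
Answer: -127939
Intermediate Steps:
a(A) = -6 (a(A) = -7 + 1 = -6)
-373*(a(-4) + 349) = -373*(-6 + 349) = -373*343 = -127939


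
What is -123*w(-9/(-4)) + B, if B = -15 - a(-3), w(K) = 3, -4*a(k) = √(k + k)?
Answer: -384 + I*√6/4 ≈ -384.0 + 0.61237*I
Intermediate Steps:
a(k) = -√2*√k/4 (a(k) = -√(k + k)/4 = -√2*√k/4)
B = -15 + I*√6/4 (B = -15 - (-1)*√2*√(-3)/4 = -15 - (-1)*√2*I*√3/4 = -15 - (-1)*I*√6/4 = -15 + I*√6/4 ≈ -15.0 + 0.61237*I)
-123*w(-9/(-4)) + B = -123*3 + (-15 + I*√6/4) = -369 + (-15 + I*√6/4) = -384 + I*√6/4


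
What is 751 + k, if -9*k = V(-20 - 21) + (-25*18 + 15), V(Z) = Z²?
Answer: 5513/9 ≈ 612.56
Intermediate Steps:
k = -1246/9 (k = -((-20 - 21)² + (-25*18 + 15))/9 = -((-41)² + (-450 + 15))/9 = -(1681 - 435)/9 = -⅑*1246 = -1246/9 ≈ -138.44)
751 + k = 751 - 1246/9 = 5513/9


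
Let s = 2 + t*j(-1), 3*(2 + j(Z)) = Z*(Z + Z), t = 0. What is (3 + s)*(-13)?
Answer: -65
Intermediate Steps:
j(Z) = -2 + 2*Z**2/3 (j(Z) = -2 + (Z*(Z + Z))/3 = -2 + (Z*(2*Z))/3 = -2 + (2*Z**2)/3 = -2 + 2*Z**2/3)
s = 2 (s = 2 + 0*(-2 + (2/3)*(-1)**2) = 2 + 0*(-2 + (2/3)*1) = 2 + 0*(-2 + 2/3) = 2 + 0*(-4/3) = 2 + 0 = 2)
(3 + s)*(-13) = (3 + 2)*(-13) = 5*(-13) = -65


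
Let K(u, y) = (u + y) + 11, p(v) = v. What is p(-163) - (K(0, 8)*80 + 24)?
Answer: -1707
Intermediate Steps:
K(u, y) = 11 + u + y
p(-163) - (K(0, 8)*80 + 24) = -163 - ((11 + 0 + 8)*80 + 24) = -163 - (19*80 + 24) = -163 - (1520 + 24) = -163 - 1*1544 = -163 - 1544 = -1707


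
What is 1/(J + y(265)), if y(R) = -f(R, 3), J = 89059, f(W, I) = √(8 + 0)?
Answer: 89059/7931505473 + 2*√2/7931505473 ≈ 1.1229e-5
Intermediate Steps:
f(W, I) = 2*√2 (f(W, I) = √8 = 2*√2)
y(R) = -2*√2
1/(J + y(265)) = 1/(89059 - 2*√2)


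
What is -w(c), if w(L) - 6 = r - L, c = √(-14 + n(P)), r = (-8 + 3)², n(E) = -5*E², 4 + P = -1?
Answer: -31 + I*√139 ≈ -31.0 + 11.79*I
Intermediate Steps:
P = -5 (P = -4 - 1 = -5)
r = 25 (r = (-5)² = 25)
c = I*√139 (c = √(-14 - 5*(-5)²) = √(-14 - 5*25) = √(-14 - 125) = √(-139) = I*√139 ≈ 11.79*I)
w(L) = 31 - L (w(L) = 6 + (25 - L) = 31 - L)
-w(c) = -(31 - I*√139) = -31 + I*√139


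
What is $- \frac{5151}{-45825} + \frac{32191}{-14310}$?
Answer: $- \frac{93429451}{43717050} \approx -2.1371$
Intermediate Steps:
$- \frac{5151}{-45825} + \frac{32191}{-14310} = \left(-5151\right) \left(- \frac{1}{45825}\right) + 32191 \left(- \frac{1}{14310}\right) = \frac{1717}{15275} - \frac{32191}{14310} = - \frac{93429451}{43717050}$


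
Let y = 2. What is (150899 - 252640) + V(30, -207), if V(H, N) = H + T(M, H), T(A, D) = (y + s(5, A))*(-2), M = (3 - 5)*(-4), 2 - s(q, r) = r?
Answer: -101703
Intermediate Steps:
s(q, r) = 2 - r
M = 8 (M = -2*(-4) = 8)
T(A, D) = -8 + 2*A (T(A, D) = (2 + (2 - A))*(-2) = (4 - A)*(-2) = -8 + 2*A)
V(H, N) = 8 + H (V(H, N) = H + (-8 + 2*8) = H + (-8 + 16) = H + 8 = 8 + H)
(150899 - 252640) + V(30, -207) = (150899 - 252640) + (8 + 30) = -101741 + 38 = -101703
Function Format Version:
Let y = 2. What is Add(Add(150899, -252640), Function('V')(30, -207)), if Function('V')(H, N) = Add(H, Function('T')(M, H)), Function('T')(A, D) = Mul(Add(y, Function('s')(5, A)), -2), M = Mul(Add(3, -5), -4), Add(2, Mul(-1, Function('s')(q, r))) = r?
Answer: -101703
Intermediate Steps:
Function('s')(q, r) = Add(2, Mul(-1, r))
M = 8 (M = Mul(-2, -4) = 8)
Function('T')(A, D) = Add(-8, Mul(2, A)) (Function('T')(A, D) = Mul(Add(2, Add(2, Mul(-1, A))), -2) = Mul(Add(4, Mul(-1, A)), -2) = Add(-8, Mul(2, A)))
Function('V')(H, N) = Add(8, H) (Function('V')(H, N) = Add(H, Add(-8, Mul(2, 8))) = Add(H, Add(-8, 16)) = Add(H, 8) = Add(8, H))
Add(Add(150899, -252640), Function('V')(30, -207)) = Add(Add(150899, -252640), Add(8, 30)) = Add(-101741, 38) = -101703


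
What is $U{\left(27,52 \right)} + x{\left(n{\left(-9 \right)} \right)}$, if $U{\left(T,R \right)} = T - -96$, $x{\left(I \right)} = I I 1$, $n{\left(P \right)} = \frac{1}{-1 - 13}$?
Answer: $\frac{24109}{196} \approx 123.01$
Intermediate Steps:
$n{\left(P \right)} = - \frac{1}{14}$ ($n{\left(P \right)} = \frac{1}{-14} = - \frac{1}{14}$)
$x{\left(I \right)} = I^{2}$ ($x{\left(I \right)} = I^{2} \cdot 1 = I^{2}$)
$U{\left(T,R \right)} = 96 + T$ ($U{\left(T,R \right)} = T + 96 = 96 + T$)
$U{\left(27,52 \right)} + x{\left(n{\left(-9 \right)} \right)} = \left(96 + 27\right) + \left(- \frac{1}{14}\right)^{2} = 123 + \frac{1}{196} = \frac{24109}{196}$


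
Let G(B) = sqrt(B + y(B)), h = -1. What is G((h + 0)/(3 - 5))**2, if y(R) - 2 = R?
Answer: 3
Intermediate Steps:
y(R) = 2 + R
G(B) = sqrt(2 + 2*B) (G(B) = sqrt(B + (2 + B)) = sqrt(2 + 2*B))
G((h + 0)/(3 - 5))**2 = (sqrt(2 + 2*((-1 + 0)/(3 - 5))))**2 = (sqrt(2 + 2*(-1/(-2))))**2 = (sqrt(2 + 2*(-1*(-1/2))))**2 = (sqrt(2 + 2*(1/2)))**2 = (sqrt(2 + 1))**2 = (sqrt(3))**2 = 3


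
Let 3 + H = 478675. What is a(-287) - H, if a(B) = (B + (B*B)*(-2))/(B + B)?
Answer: -956769/2 ≈ -4.7838e+5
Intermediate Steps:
H = 478672 (H = -3 + 478675 = 478672)
a(B) = (B - 2*B²)/(2*B) (a(B) = (B + B²*(-2))/((2*B)) = (B - 2*B²)*(1/(2*B)) = (B - 2*B²)/(2*B))
a(-287) - H = (½ - 1*(-287)) - 1*478672 = (½ + 287) - 478672 = 575/2 - 478672 = -956769/2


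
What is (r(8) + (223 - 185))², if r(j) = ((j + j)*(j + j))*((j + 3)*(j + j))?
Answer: 2033468836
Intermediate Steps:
r(j) = 8*j³*(3 + j) (r(j) = ((2*j)*(2*j))*((3 + j)*(2*j)) = (4*j²)*(2*j*(3 + j)) = 8*j³*(3 + j))
(r(8) + (223 - 185))² = (8*8³*(3 + 8) + (223 - 185))² = (8*512*11 + 38)² = (45056 + 38)² = 45094² = 2033468836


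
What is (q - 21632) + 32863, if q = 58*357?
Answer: 31937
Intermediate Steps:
q = 20706
(q - 21632) + 32863 = (20706 - 21632) + 32863 = -926 + 32863 = 31937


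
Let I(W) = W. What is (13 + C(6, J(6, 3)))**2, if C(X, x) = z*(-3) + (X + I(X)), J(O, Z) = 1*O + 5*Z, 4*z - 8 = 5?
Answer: 3721/16 ≈ 232.56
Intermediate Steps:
z = 13/4 (z = 2 + (1/4)*5 = 2 + 5/4 = 13/4 ≈ 3.2500)
J(O, Z) = O + 5*Z
C(X, x) = -39/4 + 2*X (C(X, x) = (13/4)*(-3) + (X + X) = -39/4 + 2*X)
(13 + C(6, J(6, 3)))**2 = (13 + (-39/4 + 2*6))**2 = (13 + (-39/4 + 12))**2 = (13 + 9/4)**2 = (61/4)**2 = 3721/16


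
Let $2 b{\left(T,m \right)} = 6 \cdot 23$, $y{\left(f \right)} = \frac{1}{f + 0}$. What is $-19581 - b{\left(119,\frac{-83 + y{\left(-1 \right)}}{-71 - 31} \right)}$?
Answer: $-19650$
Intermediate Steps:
$y{\left(f \right)} = \frac{1}{f}$
$b{\left(T,m \right)} = 69$ ($b{\left(T,m \right)} = \frac{6 \cdot 23}{2} = \frac{1}{2} \cdot 138 = 69$)
$-19581 - b{\left(119,\frac{-83 + y{\left(-1 \right)}}{-71 - 31} \right)} = -19581 - 69 = -19650$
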